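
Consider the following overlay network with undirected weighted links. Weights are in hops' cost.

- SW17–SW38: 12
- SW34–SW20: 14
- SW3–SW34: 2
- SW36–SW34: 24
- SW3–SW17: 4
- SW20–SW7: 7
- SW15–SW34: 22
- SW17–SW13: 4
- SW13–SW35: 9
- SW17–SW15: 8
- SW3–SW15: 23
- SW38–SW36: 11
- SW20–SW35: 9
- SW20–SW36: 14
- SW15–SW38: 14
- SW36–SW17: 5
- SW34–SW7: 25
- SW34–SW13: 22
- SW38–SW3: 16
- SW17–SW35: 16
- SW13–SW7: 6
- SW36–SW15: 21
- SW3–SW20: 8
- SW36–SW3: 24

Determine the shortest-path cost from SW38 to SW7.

Compare a few routes:
SW38 → SW17 → SW3 → SW20 → SW7: 12+4+8+7 = 31
SW38 → SW17 → SW13 → SW7: 12+4+6 = 22
SW38 → SW36 → SW17 → SW13 → SW7: 11+5+4+6 = 26
SW38 → SW3 → SW17 → SW13 → SW7: 16+4+4+6 = 30
The minimum is 22 hops' cost via SW38 → SW17 → SW13 → SW7.

22 hops' cost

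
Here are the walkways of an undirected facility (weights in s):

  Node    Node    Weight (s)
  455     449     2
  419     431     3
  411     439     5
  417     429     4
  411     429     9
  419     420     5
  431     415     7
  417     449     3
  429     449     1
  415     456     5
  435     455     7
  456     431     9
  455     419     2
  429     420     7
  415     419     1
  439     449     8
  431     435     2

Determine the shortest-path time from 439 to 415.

Shortest distances from 439:
439: 0
411: 5  (via 439)
449: 8  (via 439)
429: 9  (via 449)
455: 10  (via 449)
417: 11  (via 449)
419: 12  (via 455)
415: 13  (via 419)
Shortest route: 439–449–455–419–415 = 13 s.

13 s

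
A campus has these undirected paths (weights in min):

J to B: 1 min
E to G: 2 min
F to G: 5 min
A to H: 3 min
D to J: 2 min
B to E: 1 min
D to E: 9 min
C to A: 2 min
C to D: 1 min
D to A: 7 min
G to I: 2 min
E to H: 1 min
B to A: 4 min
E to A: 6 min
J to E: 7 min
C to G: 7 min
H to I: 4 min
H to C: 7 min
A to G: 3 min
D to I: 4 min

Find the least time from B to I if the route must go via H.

Shortest B→H: B → E → H = 2
Best H to I: H → I costing 4
Total via H: 2 + 4 = 6 min.

6 min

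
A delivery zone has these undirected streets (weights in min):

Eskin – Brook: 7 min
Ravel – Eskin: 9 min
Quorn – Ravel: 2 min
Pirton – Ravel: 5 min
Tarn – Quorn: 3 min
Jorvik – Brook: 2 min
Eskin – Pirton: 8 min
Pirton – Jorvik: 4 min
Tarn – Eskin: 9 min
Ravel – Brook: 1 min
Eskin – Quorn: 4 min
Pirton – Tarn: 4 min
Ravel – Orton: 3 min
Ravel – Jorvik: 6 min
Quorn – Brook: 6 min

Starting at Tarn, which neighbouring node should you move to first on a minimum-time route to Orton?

Compare a few routes:
Tarn - Quorn - Ravel - Orton: 3+2+3 = 8
Tarn - Pirton - Ravel - Orton: 4+5+3 = 12
The minimum is 8 min via Tarn - Quorn - Ravel - Orton.
So from Tarn the first move is to Quorn.

Quorn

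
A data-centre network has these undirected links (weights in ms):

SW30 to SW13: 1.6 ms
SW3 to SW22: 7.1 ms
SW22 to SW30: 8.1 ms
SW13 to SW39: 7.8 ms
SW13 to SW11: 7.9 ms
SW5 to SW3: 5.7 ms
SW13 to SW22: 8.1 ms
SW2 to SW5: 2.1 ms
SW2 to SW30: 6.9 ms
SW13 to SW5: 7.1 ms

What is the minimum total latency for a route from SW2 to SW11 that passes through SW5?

17.1 ms

Best SW2 to SW5: SW2–SW5 costing 2.1
Best SW5 to SW11: SW5–SW13–SW11 costing 15
Total via SW5: 2.1 + 15 = 17.1 ms.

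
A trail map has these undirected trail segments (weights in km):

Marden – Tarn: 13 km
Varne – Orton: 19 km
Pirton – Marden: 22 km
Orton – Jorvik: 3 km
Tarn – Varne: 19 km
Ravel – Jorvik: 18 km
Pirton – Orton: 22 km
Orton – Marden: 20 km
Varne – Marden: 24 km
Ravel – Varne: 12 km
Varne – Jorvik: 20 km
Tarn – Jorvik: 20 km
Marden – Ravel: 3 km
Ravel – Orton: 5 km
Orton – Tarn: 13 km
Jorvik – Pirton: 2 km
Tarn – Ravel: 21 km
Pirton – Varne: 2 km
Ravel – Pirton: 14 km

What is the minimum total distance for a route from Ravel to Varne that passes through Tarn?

Best Ravel to Tarn: Ravel → Marden → Tarn costing 16
Best Tarn to Varne: Tarn → Varne costing 19
Total via Tarn: 16 + 19 = 35 km.

35 km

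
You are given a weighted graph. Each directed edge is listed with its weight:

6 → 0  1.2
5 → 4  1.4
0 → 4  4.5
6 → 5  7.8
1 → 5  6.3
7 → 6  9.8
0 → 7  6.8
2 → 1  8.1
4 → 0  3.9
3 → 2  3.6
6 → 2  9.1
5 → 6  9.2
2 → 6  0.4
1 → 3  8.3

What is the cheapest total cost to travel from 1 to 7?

Shortest distances from 1:
1: 0
5: 6.3  (via 1)
4: 7.7  (via 5)
3: 8.3  (via 1)
0: 11.6  (via 4)
2: 11.9  (via 3)
6: 12.3  (via 2)
7: 18.4  (via 0)
Shortest route: 1–5–4–0–7 = 18.4.

18.4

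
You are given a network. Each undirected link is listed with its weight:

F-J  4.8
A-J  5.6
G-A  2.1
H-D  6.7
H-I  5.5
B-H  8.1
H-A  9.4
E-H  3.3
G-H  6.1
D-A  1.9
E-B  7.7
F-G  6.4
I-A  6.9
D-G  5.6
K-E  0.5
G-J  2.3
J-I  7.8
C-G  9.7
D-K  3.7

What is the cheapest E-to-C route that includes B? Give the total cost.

31.6

Shortest E→B: E → B = 7.7
Shortest B→C: B → H → G → C = 23.9
Total via B: 7.7 + 23.9 = 31.6.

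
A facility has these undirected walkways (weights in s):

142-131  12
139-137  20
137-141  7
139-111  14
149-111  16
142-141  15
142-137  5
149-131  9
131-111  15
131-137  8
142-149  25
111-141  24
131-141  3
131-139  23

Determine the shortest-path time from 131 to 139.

Compare a few routes:
131 - 141 - 137 - 139: 3+7+20 = 30
131 - 111 - 139: 15+14 = 29
131 - 137 - 139: 8+20 = 28
131 - 139: 23 = 23
The minimum is 23 s via 131 - 139.

23 s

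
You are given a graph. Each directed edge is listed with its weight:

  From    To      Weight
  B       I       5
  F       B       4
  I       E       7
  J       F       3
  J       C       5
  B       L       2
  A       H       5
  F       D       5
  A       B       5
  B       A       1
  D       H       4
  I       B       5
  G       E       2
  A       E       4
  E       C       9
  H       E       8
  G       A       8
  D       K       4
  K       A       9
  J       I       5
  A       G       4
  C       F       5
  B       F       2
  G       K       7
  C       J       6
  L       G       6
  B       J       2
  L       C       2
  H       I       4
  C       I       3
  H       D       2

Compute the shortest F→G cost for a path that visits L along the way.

12

Best F to L: F → B → L costing 6
Shortest L→G: L → G = 6
Total via L: 6 + 6 = 12.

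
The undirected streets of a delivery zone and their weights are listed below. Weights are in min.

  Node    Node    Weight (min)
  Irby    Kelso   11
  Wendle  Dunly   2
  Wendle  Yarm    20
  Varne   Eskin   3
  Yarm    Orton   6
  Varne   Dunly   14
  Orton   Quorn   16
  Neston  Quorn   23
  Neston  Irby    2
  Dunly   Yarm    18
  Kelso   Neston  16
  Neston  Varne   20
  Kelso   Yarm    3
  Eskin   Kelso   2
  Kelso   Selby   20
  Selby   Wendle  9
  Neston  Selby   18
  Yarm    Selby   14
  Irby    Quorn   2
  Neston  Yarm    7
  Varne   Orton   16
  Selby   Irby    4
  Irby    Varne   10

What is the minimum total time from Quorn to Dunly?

Candidate routes:
Quorn → Irby → Varne → Dunly: 2+10+14 = 26
Quorn → Irby → Kelso → Eskin → Varne → Dunly: 2+11+2+3+14 = 32
Quorn → Irby → Neston → Yarm → Dunly: 2+2+7+18 = 29
Quorn → Irby → Selby → Wendle → Dunly: 2+4+9+2 = 17
The minimum is 17 min via Quorn → Irby → Selby → Wendle → Dunly.

17 min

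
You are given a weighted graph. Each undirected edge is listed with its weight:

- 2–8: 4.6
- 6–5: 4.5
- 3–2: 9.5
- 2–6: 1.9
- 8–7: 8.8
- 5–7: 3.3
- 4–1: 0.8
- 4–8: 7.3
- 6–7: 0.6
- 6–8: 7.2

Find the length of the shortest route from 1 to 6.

14.6

Settle nodes by increasing distance from 1:
1: 0
4: 0.8  (via 1)
8: 8.1  (via 4)
2: 12.7  (via 8)
6: 14.6  (via 2)
Shortest route: 1 → 4 → 8 → 2 → 6 = 14.6.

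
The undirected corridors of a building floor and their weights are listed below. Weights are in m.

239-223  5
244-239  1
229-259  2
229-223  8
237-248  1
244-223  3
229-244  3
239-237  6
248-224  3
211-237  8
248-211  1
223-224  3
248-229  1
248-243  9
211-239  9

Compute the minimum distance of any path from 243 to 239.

Running Dijkstra from 243:
243: 0
248: 9  (via 243)
237: 10  (via 248)
211: 10  (via 248)
229: 10  (via 248)
224: 12  (via 248)
259: 12  (via 229)
244: 13  (via 229)
239: 14  (via 244)
Shortest route: 243 → 248 → 229 → 244 → 239 = 14 m.

14 m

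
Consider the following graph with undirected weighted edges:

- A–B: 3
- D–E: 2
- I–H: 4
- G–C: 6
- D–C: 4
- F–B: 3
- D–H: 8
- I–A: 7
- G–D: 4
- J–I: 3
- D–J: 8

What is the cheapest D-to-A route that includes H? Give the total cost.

Shortest D→H: D–H = 8
Shortest H→A: H–I–A = 11
Total via H: 8 + 11 = 19.

19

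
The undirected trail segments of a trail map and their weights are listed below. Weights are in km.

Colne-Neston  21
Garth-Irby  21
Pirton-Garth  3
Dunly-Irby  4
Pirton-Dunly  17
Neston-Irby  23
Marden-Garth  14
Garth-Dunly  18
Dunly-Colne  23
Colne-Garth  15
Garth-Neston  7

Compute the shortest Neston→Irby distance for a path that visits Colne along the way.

Best Neston to Colne: Neston → Colne costing 21
Best Colne to Irby: Colne → Dunly → Irby costing 27
Total via Colne: 21 + 27 = 48 km.

48 km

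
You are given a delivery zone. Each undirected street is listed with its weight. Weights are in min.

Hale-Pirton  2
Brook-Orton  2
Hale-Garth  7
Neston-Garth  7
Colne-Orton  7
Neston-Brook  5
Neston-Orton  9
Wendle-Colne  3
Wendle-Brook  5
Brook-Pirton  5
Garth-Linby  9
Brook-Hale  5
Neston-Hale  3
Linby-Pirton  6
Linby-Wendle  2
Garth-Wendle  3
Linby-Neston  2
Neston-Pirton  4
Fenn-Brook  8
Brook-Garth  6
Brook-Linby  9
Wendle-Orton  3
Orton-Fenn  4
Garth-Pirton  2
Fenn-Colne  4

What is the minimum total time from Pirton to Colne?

Settle nodes by increasing distance from Pirton:
Pirton: 0
Hale: 2  (via Pirton)
Garth: 2  (via Pirton)
Neston: 4  (via Pirton)
Brook: 5  (via Pirton)
Wendle: 5  (via Garth)
Linby: 6  (via Pirton)
Orton: 7  (via Brook)
Colne: 8  (via Wendle)
Shortest route: Pirton → Garth → Wendle → Colne = 8 min.

8 min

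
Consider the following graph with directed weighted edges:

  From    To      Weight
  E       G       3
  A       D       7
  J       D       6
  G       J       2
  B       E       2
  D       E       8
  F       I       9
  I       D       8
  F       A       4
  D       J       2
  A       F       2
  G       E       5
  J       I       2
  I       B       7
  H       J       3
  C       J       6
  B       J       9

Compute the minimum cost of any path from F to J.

Shortest distances from F:
F: 0
A: 4  (via F)
I: 9  (via F)
D: 11  (via A)
J: 13  (via D)
Shortest route: F–A–D–J = 13.

13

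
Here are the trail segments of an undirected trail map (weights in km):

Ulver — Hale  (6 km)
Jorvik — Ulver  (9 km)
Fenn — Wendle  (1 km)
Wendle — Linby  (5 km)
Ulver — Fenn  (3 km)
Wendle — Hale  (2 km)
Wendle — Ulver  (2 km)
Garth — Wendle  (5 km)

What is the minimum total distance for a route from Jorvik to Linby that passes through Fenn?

Best Jorvik to Fenn: Jorvik–Ulver–Fenn costing 12
Shortest Fenn→Linby: Fenn–Wendle–Linby = 6
Total via Fenn: 12 + 6 = 18 km.

18 km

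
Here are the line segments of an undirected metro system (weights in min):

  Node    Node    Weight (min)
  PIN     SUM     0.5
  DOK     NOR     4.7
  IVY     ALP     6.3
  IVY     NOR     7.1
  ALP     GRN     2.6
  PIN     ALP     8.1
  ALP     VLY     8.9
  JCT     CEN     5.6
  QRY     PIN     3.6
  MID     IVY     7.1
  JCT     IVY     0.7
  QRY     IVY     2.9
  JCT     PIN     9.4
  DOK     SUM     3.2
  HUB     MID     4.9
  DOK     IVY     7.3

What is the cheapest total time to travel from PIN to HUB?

Running Dijkstra from PIN:
PIN: 0
SUM: 0.5  (via PIN)
QRY: 3.6  (via PIN)
DOK: 3.7  (via SUM)
IVY: 6.5  (via QRY)
JCT: 7.2  (via IVY)
ALP: 8.1  (via PIN)
NOR: 8.4  (via DOK)
GRN: 10.7  (via ALP)
CEN: 12.8  (via JCT)
MID: 13.6  (via IVY)
VLY: 17  (via ALP)
HUB: 18.5  (via MID)
Shortest route: PIN–QRY–IVY–MID–HUB = 18.5 min.

18.5 min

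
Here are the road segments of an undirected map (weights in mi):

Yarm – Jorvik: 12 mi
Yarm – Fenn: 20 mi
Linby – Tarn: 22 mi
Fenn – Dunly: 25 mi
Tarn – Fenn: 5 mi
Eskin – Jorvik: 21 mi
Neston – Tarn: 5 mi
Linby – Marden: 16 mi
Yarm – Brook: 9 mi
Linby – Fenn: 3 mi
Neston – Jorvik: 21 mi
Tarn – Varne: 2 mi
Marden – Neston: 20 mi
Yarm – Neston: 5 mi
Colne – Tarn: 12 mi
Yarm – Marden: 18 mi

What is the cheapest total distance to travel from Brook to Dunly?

Enumerating some paths:
Brook → Yarm → Neston → Tarn → Fenn → Dunly: 9+5+5+5+25 = 49
Brook → Yarm → Marden → Linby → Fenn → Dunly: 9+18+16+3+25 = 71
Brook → Yarm → Neston → Tarn → Linby → Fenn → Dunly: 9+5+5+22+3+25 = 69
Brook → Yarm → Fenn → Dunly: 9+20+25 = 54
The minimum is 49 mi via Brook → Yarm → Neston → Tarn → Fenn → Dunly.

49 mi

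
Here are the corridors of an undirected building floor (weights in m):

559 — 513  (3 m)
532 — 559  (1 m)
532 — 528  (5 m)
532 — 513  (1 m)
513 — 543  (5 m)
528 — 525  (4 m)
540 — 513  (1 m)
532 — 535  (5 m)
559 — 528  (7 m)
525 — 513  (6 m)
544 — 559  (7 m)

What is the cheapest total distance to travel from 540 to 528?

Running Dijkstra from 540:
540: 0
513: 1  (via 540)
532: 2  (via 513)
559: 3  (via 532)
543: 6  (via 513)
528: 7  (via 532)
Shortest route: 540–513–532–528 = 7 m.

7 m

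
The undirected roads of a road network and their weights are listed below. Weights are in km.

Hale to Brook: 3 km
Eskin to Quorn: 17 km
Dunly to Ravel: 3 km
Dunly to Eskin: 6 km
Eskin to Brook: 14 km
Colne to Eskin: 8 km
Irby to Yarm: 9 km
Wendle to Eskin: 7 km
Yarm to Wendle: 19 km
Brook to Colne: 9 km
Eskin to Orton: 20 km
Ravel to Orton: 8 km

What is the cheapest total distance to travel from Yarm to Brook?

40 km

Settle nodes by increasing distance from Yarm:
Yarm: 0
Irby: 9  (via Yarm)
Wendle: 19  (via Yarm)
Eskin: 26  (via Wendle)
Dunly: 32  (via Eskin)
Colne: 34  (via Eskin)
Ravel: 35  (via Dunly)
Brook: 40  (via Eskin)
Shortest route: Yarm–Wendle–Eskin–Brook = 40 km.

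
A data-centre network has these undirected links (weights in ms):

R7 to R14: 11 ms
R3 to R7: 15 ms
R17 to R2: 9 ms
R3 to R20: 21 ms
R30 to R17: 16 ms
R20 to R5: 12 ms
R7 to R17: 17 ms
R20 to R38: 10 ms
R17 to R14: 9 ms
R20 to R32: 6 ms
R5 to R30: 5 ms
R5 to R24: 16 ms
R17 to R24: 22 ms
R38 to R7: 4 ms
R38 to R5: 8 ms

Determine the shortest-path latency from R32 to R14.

Settle nodes by increasing distance from R32:
R32: 0
R20: 6  (via R32)
R38: 16  (via R20)
R5: 18  (via R20)
R7: 20  (via R38)
R30: 23  (via R5)
R3: 27  (via R20)
R14: 31  (via R7)
Shortest route: R32 → R20 → R38 → R7 → R14 = 31 ms.

31 ms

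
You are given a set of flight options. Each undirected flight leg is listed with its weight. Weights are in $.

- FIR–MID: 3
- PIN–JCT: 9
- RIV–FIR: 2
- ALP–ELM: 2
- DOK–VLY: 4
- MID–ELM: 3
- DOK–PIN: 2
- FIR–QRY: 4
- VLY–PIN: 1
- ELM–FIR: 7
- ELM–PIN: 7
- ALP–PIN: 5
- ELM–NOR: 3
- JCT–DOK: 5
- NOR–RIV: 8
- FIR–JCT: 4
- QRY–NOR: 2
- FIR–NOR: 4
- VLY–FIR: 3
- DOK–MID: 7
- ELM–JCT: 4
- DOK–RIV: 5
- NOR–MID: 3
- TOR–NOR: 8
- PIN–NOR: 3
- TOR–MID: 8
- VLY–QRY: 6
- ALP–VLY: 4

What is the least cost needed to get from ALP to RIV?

Running Dijkstra from ALP:
ALP: 0
ELM: 2  (via ALP)
VLY: 4  (via ALP)
NOR: 5  (via ELM)
PIN: 5  (via ALP)
MID: 5  (via ELM)
JCT: 6  (via ELM)
FIR: 7  (via VLY)
QRY: 7  (via NOR)
DOK: 7  (via PIN)
RIV: 9  (via FIR)
Shortest route: ALP–VLY–FIR–RIV = $9.

$9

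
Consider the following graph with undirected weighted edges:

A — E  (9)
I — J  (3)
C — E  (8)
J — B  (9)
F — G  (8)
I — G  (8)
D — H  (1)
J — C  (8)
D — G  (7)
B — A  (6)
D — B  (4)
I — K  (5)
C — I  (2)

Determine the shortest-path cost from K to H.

Shortest distances from K:
K: 0
I: 5  (via K)
C: 7  (via I)
J: 8  (via I)
G: 13  (via I)
E: 15  (via C)
B: 17  (via J)
D: 20  (via G)
F: 21  (via G)
H: 21  (via D)
Shortest route: K → I → G → D → H = 21.

21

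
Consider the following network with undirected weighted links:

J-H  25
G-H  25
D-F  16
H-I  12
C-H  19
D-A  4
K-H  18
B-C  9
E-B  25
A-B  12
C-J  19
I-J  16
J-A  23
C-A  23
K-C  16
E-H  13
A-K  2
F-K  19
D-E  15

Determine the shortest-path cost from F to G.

Shortest distances from F:
F: 0
D: 16  (via F)
K: 19  (via F)
A: 20  (via D)
E: 31  (via D)
B: 32  (via A)
C: 35  (via K)
H: 37  (via K)
J: 43  (via A)
I: 49  (via H)
G: 62  (via H)
Shortest route: F–K–H–G = 62.

62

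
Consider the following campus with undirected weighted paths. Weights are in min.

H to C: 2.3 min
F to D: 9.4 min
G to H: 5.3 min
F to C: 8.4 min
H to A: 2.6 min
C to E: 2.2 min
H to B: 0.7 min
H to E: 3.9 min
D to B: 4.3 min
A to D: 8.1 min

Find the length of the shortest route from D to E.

8.9 min

Settle nodes by increasing distance from D:
D: 0
B: 4.3  (via D)
H: 5  (via B)
C: 7.3  (via H)
A: 7.6  (via H)
E: 8.9  (via H)
Shortest route: D–B–H–E = 8.9 min.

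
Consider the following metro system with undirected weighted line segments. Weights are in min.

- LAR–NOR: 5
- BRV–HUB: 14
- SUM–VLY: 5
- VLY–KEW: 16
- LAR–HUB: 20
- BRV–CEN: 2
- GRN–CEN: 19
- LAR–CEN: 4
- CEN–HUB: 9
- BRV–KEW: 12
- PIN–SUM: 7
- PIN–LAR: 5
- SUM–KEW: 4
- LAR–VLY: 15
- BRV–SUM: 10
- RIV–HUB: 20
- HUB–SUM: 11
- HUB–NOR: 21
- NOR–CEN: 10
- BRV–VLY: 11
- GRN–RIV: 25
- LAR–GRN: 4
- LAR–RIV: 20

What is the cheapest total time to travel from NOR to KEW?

Candidate routes:
NOR - LAR - CEN - BRV - KEW: 5+4+2+12 = 23
NOR - LAR - CEN - BRV - SUM - KEW: 5+4+2+10+4 = 25
NOR - CEN - BRV - KEW: 10+2+12 = 24
NOR - LAR - PIN - SUM - KEW: 5+5+7+4 = 21
Cheapest is NOR - LAR - PIN - SUM - KEW at 21 min.

21 min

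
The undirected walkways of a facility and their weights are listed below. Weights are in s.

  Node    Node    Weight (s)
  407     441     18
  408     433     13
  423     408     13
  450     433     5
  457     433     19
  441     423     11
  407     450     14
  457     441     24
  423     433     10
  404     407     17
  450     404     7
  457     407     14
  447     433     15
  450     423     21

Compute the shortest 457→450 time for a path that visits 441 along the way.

Best 457 to 441: 457 → 441 costing 24
Best 441 to 450: 441 → 423 → 433 → 450 costing 26
Total via 441: 24 + 26 = 50 s.

50 s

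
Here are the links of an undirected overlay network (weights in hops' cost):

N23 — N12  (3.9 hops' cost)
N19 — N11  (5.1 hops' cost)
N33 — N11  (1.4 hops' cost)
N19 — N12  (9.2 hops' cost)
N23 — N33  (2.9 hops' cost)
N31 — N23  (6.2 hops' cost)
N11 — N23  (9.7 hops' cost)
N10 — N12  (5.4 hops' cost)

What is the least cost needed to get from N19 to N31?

15.6 hops' cost

Settle nodes by increasing distance from N19:
N19: 0
N11: 5.1  (via N19)
N33: 6.5  (via N11)
N12: 9.2  (via N19)
N23: 9.4  (via N33)
N10: 14.6  (via N12)
N31: 15.6  (via N23)
Shortest route: N19–N11–N33–N23–N31 = 15.6 hops' cost.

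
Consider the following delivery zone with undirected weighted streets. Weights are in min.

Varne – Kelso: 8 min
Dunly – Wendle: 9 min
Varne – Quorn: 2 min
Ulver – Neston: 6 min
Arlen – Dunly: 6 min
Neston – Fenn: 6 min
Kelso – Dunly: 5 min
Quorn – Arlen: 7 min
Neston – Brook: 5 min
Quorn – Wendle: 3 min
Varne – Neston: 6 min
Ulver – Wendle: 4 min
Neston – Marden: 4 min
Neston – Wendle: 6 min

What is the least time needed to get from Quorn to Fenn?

Candidate routes:
Quorn → Varne → Neston → Fenn: 2+6+6 = 14
Quorn → Wendle → Neston → Fenn: 3+6+6 = 15
Quorn → Arlen → Dunly → Wendle → Neston → Fenn: 7+6+9+6+6 = 34
Quorn → Wendle → Ulver → Neston → Fenn: 3+4+6+6 = 19
Cheapest is Quorn → Varne → Neston → Fenn at 14 min.

14 min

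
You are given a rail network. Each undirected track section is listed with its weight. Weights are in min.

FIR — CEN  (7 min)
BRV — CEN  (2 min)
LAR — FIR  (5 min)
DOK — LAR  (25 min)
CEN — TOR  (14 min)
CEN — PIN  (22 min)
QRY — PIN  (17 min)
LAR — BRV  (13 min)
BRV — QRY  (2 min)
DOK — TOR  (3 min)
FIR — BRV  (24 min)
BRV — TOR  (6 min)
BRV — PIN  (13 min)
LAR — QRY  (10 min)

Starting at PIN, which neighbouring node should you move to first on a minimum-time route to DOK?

Candidate routes:
PIN–BRV–TOR–DOK: 13+6+3 = 22
PIN–QRY–BRV–TOR–DOK: 17+2+6+3 = 28
Cheapest is PIN–BRV–TOR–DOK at 22 min.
So from PIN the first move is to BRV.

BRV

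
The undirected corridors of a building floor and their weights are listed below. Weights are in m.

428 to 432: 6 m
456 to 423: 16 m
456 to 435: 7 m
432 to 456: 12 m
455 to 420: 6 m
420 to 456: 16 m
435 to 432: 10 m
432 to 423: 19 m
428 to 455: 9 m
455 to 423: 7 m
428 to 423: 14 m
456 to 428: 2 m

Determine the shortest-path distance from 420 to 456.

16 m

Compare a few routes:
420–455–423–428–456: 6+7+14+2 = 29
420–455–423–456: 6+7+16 = 29
420–456: 16 = 16
420–455–428–456: 6+9+2 = 17
The minimum is 16 m via 420–456.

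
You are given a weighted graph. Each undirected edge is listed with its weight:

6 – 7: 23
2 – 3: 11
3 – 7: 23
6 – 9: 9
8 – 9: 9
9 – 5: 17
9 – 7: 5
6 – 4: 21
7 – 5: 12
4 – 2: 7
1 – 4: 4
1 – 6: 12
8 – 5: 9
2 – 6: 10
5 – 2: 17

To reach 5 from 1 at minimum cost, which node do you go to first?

Compare a few routes:
1 - 4 - 2 - 5: 4+7+17 = 28
1 - 6 - 2 - 5: 12+10+17 = 39
1 - 6 - 9 - 5: 12+9+17 = 38
1 - 6 - 9 - 7 - 5: 12+9+5+12 = 38
The minimum is 28 via 1 - 4 - 2 - 5.
So from 1 the first move is to 4.

4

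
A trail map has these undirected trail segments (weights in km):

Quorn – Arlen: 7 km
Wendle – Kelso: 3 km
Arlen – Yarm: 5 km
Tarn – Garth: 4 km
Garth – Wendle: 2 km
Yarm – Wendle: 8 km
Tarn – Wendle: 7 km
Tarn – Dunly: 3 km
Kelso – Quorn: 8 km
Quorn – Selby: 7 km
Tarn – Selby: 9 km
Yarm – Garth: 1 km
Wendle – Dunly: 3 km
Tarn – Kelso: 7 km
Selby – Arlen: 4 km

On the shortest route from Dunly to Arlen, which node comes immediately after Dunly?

Wendle

Candidate routes:
Dunly - Wendle - Garth - Yarm - Arlen: 3+2+1+5 = 11
Dunly - Tarn - Garth - Yarm - Arlen: 3+4+1+5 = 13
Dunly - Tarn - Selby - Arlen: 3+9+4 = 16
Cheapest is Dunly - Wendle - Garth - Yarm - Arlen at 11 km.
So from Dunly the first move is to Wendle.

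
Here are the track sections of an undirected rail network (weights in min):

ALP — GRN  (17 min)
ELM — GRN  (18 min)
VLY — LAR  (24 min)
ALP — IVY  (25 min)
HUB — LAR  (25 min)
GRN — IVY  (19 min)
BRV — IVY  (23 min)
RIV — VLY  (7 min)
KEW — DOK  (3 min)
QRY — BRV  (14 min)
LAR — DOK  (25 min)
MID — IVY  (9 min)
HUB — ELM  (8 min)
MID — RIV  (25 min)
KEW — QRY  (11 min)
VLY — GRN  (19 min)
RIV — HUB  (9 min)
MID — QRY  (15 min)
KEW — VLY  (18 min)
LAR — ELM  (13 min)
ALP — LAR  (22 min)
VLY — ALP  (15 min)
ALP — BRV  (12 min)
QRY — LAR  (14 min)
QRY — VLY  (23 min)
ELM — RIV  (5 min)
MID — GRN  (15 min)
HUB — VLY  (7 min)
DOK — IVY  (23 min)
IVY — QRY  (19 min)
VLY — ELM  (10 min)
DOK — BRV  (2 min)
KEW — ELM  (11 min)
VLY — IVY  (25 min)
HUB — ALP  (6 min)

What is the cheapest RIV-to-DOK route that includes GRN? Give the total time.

54 min

Shortest RIV→GRN: RIV–ELM–GRN = 23
Shortest GRN→DOK: GRN–ALP–BRV–DOK = 31
Total via GRN: 23 + 31 = 54 min.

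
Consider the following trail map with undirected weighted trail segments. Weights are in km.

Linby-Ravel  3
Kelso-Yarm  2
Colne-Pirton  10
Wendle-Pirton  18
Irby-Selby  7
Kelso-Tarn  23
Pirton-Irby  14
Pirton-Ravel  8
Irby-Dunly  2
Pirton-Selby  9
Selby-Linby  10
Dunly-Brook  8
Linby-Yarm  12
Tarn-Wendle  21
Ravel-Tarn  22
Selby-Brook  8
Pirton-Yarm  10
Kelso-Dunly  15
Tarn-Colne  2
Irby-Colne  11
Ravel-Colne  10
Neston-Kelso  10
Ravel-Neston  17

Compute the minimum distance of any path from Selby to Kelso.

21 km

Running Dijkstra from Selby:
Selby: 0
Irby: 7  (via Selby)
Brook: 8  (via Selby)
Pirton: 9  (via Selby)
Dunly: 9  (via Irby)
Linby: 10  (via Selby)
Ravel: 13  (via Linby)
Colne: 18  (via Irby)
Yarm: 19  (via Pirton)
Tarn: 20  (via Colne)
Kelso: 21  (via Yarm)
Shortest route: Selby → Pirton → Yarm → Kelso = 21 km.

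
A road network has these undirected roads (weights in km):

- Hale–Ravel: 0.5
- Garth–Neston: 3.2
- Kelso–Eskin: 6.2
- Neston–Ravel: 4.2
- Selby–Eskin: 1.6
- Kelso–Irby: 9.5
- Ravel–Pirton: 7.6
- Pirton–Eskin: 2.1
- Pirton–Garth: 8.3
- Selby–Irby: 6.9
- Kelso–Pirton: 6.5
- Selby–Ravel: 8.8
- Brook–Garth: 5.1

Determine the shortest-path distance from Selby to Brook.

17.1 km

Running Dijkstra from Selby:
Selby: 0
Eskin: 1.6  (via Selby)
Pirton: 3.7  (via Eskin)
Irby: 6.9  (via Selby)
Kelso: 7.8  (via Eskin)
Ravel: 8.8  (via Selby)
Hale: 9.3  (via Ravel)
Garth: 12  (via Pirton)
Neston: 13  (via Ravel)
Brook: 17.1  (via Garth)
Shortest route: Selby–Eskin–Pirton–Garth–Brook = 17.1 km.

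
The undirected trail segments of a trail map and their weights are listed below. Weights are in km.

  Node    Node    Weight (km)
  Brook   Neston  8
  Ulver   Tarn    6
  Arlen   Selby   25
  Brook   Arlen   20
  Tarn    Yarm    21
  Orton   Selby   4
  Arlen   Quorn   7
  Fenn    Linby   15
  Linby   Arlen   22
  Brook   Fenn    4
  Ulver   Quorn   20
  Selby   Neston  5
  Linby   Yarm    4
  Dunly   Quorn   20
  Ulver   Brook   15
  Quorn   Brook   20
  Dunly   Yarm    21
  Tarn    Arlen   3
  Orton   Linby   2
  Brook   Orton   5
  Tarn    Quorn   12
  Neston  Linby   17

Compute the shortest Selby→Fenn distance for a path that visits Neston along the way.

17 km

Best Selby to Neston: Selby–Neston costing 5
Shortest Neston→Fenn: Neston–Brook–Fenn = 12
Total via Neston: 5 + 12 = 17 km.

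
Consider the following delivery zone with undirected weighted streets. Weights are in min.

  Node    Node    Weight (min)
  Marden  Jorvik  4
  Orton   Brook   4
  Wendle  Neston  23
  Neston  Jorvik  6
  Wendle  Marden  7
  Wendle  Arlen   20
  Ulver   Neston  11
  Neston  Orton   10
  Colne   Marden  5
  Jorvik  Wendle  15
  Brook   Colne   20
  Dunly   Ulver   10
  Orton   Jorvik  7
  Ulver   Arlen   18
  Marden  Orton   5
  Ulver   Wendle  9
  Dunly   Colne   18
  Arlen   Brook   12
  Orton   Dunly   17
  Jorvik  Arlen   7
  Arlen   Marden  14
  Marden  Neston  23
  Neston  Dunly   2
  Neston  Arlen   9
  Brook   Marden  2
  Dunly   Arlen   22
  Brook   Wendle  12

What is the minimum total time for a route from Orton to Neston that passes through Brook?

Shortest Orton→Brook: Orton–Brook = 4
Best Brook to Neston: Brook–Marden–Jorvik–Neston costing 12
Total via Brook: 4 + 12 = 16 min.

16 min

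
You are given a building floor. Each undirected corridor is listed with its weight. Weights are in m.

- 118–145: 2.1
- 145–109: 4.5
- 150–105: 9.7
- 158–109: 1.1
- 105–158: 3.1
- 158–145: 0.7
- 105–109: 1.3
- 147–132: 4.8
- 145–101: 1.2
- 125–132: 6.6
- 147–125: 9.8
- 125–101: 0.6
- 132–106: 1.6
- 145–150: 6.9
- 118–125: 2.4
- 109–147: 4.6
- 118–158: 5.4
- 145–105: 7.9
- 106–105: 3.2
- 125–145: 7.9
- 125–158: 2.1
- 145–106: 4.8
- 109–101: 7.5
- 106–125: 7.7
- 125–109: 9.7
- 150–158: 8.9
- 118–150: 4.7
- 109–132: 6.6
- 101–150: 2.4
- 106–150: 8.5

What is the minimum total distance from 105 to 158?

Shortest distances from 105:
105: 0
109: 1.3  (via 105)
158: 2.4  (via 109)
Shortest route: 105–109–158 = 2.4 m.

2.4 m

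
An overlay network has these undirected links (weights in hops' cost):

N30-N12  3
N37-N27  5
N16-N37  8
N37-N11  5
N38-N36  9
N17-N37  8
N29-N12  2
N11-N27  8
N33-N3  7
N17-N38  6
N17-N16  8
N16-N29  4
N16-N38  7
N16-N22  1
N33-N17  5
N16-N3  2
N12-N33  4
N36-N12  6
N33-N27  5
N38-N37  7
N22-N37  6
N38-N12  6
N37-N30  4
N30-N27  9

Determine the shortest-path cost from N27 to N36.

15 hops' cost

Running Dijkstra from N27:
N27: 0
N33: 5  (via N27)
N37: 5  (via N27)
N11: 8  (via N27)
N30: 9  (via N27)
N12: 9  (via N33)
N17: 10  (via N33)
N29: 11  (via N12)
N22: 11  (via N37)
N16: 12  (via N22)
N38: 12  (via N37)
N3: 12  (via N33)
N36: 15  (via N12)
Shortest route: N27 → N33 → N12 → N36 = 15 hops' cost.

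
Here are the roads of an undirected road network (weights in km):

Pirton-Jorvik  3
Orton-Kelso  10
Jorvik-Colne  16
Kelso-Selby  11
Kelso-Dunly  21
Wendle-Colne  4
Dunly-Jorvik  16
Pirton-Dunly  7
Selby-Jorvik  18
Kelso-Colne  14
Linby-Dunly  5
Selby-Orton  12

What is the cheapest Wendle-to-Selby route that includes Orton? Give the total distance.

Shortest Wendle→Orton: Wendle → Colne → Kelso → Orton = 28
Shortest Orton→Selby: Orton → Selby = 12
Total via Orton: 28 + 12 = 40 km.

40 km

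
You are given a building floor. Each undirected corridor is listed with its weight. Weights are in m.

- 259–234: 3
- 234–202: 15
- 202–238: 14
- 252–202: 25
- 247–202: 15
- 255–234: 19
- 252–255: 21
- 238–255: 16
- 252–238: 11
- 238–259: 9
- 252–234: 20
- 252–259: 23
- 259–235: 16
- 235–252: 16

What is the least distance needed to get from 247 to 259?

Candidate routes:
247 → 202 → 252 → 234 → 259: 15+25+20+3 = 63
247 → 202 → 252 → 238 → 259: 15+25+11+9 = 60
247 → 202 → 234 → 259: 15+15+3 = 33
247 → 202 → 238 → 259: 15+14+9 = 38
The minimum is 33 m via 247 → 202 → 234 → 259.

33 m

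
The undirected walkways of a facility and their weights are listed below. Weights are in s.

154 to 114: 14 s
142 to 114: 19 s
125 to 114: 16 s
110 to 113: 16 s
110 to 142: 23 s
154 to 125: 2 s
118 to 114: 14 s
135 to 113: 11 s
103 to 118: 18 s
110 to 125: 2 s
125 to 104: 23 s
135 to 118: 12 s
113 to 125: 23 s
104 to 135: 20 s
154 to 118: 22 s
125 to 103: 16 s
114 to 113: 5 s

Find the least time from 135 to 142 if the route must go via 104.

Best 135 to 104: 135–104 costing 20
Shortest 104→142: 104–125–110–142 = 48
Total via 104: 20 + 48 = 68 s.

68 s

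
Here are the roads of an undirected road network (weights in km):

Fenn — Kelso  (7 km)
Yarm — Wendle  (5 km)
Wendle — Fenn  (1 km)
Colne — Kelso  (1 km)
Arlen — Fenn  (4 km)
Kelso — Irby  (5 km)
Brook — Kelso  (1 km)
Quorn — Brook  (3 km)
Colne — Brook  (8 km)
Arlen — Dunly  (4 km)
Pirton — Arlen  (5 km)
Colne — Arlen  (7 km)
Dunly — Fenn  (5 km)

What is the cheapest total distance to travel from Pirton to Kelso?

Enumerating some paths:
Pirton–Arlen–Colne–Kelso: 5+7+1 = 13
Pirton–Arlen–Fenn–Kelso: 5+4+7 = 16
Cheapest is Pirton–Arlen–Colne–Kelso at 13 km.

13 km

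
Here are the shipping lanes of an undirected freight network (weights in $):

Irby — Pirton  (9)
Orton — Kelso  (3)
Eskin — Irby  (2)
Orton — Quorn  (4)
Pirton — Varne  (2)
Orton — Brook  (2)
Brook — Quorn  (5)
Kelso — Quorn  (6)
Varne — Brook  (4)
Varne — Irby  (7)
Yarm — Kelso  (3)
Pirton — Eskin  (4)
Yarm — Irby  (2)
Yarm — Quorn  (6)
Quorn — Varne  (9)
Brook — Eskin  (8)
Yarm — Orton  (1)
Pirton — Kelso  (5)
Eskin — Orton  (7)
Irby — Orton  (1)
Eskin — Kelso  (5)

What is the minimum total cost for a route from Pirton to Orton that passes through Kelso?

$8

Best Pirton to Kelso: Pirton → Kelso costing 5
Best Kelso to Orton: Kelso → Orton costing 3
Total via Kelso: 5 + 3 = $8.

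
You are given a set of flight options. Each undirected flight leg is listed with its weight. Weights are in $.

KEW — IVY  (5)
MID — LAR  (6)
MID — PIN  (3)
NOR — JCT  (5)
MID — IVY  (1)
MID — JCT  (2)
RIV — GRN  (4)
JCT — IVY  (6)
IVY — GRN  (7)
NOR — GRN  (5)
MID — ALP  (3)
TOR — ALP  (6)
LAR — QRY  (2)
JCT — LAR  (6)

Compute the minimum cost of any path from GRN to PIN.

Shortest distances from GRN:
GRN: 0
RIV: 4  (via GRN)
NOR: 5  (via GRN)
IVY: 7  (via GRN)
MID: 8  (via IVY)
JCT: 10  (via NOR)
PIN: 11  (via MID)
Shortest route: GRN → IVY → MID → PIN = $11.

$11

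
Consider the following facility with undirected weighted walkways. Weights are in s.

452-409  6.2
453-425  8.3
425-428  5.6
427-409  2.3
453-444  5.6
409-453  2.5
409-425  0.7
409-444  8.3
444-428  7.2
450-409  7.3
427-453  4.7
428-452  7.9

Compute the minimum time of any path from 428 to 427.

Candidate routes:
428 → 425 → 409 → 427: 5.6+0.7+2.3 = 8.6
428 → 425 → 409 → 453 → 427: 5.6+0.7+2.5+4.7 = 13.5
428 → 452 → 409 → 427: 7.9+6.2+2.3 = 16.4
The minimum is 8.6 s via 428 → 425 → 409 → 427.

8.6 s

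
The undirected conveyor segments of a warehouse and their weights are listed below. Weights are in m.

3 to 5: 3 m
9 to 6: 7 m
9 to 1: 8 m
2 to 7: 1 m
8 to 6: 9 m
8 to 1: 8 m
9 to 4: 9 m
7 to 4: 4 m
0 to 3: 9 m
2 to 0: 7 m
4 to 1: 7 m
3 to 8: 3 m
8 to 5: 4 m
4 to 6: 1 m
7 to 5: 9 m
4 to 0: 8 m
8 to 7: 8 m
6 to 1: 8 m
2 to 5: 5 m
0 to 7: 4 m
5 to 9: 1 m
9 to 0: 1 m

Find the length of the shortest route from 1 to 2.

Settle nodes by increasing distance from 1:
1: 0
4: 7  (via 1)
6: 8  (via 1)
8: 8  (via 1)
9: 8  (via 1)
0: 9  (via 9)
5: 9  (via 9)
3: 11  (via 8)
7: 11  (via 4)
2: 12  (via 7)
Shortest route: 1–4–7–2 = 12 m.

12 m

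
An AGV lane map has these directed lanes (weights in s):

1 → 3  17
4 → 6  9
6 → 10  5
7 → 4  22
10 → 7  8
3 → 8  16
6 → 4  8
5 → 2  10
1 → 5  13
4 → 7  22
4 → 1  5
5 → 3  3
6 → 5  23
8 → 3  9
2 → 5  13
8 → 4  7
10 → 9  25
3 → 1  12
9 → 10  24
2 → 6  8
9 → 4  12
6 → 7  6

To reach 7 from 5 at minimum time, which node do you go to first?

Enumerating some paths:
5 → 2 → 6 → 4 → 7: 10+8+8+22 = 48
5 → 2 → 6 → 7: 10+8+6 = 24
5 → 3 → 8 → 4 → 6 → 7: 3+16+7+9+6 = 41
5 → 2 → 6 → 10 → 7: 10+8+5+8 = 31
The minimum is 24 s via 5 → 2 → 6 → 7.
So from 5 the first move is to 2.

2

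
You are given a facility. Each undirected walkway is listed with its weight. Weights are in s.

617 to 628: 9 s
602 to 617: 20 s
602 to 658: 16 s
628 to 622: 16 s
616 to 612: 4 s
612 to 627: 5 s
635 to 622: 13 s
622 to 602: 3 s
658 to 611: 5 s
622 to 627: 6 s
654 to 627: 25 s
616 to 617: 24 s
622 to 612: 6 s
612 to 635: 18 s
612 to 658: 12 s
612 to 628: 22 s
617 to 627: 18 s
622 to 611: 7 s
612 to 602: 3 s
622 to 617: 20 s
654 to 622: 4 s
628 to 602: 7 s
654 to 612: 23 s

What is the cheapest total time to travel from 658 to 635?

25 s

Settle nodes by increasing distance from 658:
658: 0
611: 5  (via 658)
622: 12  (via 611)
612: 12  (via 658)
602: 15  (via 622)
616: 16  (via 612)
654: 16  (via 622)
627: 17  (via 612)
628: 22  (via 602)
635: 25  (via 622)
Shortest route: 658 → 611 → 622 → 635 = 25 s.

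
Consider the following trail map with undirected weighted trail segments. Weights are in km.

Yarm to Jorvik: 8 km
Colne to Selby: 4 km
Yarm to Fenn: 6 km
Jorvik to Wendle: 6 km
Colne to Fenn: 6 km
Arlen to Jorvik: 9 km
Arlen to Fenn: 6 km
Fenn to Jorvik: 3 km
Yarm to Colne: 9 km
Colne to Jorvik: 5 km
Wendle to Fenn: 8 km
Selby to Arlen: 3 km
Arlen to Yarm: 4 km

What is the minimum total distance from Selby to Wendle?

15 km

Enumerating some paths:
Selby - Arlen - Fenn - Jorvik - Wendle: 3+6+3+6 = 18
Selby - Arlen - Jorvik - Wendle: 3+9+6 = 18
Selby - Colne - Jorvik - Wendle: 4+5+6 = 15
Selby - Arlen - Fenn - Wendle: 3+6+8 = 17
The minimum is 15 km via Selby - Colne - Jorvik - Wendle.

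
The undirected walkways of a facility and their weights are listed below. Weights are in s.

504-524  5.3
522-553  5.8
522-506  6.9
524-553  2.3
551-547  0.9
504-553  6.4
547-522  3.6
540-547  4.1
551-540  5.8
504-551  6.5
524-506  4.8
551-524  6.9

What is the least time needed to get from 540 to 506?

Compare a few routes:
540 - 551 - 547 - 522 - 506: 5.8+0.9+3.6+6.9 = 17.2
540 - 547 - 551 - 524 - 506: 4.1+0.9+6.9+4.8 = 16.7
540 - 547 - 522 - 506: 4.1+3.6+6.9 = 14.6
The minimum is 14.6 s via 540 - 547 - 522 - 506.

14.6 s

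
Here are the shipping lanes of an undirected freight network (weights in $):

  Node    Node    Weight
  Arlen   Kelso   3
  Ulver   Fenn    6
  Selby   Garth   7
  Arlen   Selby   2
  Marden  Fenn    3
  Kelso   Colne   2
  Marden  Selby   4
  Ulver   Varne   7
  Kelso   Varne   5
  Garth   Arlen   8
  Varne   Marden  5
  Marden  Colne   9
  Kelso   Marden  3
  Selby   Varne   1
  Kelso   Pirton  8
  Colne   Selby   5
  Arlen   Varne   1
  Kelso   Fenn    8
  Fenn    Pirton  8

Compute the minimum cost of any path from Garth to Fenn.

Candidate routes:
Garth - Selby - Marden - Fenn: 7+4+3 = 14
Garth - Selby - Varne - Marden - Fenn: 7+1+5+3 = 16
Cheapest is Garth - Selby - Marden - Fenn at $14.

$14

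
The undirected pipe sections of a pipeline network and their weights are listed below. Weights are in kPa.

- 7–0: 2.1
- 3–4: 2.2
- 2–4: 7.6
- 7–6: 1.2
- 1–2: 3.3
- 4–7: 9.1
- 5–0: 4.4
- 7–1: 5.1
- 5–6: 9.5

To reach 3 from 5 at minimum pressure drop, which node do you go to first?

0

Compare a few routes:
5 → 0 → 7 → 4 → 3: 4.4+2.1+9.1+2.2 = 17.8
5 → 6 → 7 → 4 → 3: 9.5+1.2+9.1+2.2 = 22
5 → 0 → 7 → 1 → 2 → 4 → 3: 4.4+2.1+5.1+3.3+7.6+2.2 = 24.7
Cheapest is 5 → 0 → 7 → 4 → 3 at 17.8 kPa.
So from 5 the first move is to 0.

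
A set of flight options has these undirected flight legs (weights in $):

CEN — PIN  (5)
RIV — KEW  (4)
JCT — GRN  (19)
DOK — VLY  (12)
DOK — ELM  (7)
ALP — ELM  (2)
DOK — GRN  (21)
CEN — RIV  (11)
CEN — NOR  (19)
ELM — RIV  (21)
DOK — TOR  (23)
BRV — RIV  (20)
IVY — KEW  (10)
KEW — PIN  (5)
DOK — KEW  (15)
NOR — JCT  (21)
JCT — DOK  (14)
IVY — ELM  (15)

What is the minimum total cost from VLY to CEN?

Compare a few routes:
VLY - DOK - KEW - PIN - CEN: 12+15+5+5 = 37
VLY - DOK - KEW - RIV - CEN: 12+15+4+11 = 42
The minimum is $37 via VLY - DOK - KEW - PIN - CEN.

$37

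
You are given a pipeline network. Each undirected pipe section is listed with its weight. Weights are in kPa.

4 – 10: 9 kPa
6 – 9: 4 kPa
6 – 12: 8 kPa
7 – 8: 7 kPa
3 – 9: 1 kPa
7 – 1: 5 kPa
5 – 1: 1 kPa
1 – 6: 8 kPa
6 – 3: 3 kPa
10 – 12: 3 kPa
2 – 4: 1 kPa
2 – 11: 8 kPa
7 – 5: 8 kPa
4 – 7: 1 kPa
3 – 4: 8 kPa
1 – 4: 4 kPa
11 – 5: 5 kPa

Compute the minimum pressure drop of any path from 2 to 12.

Running Dijkstra from 2:
2: 0
4: 1  (via 2)
7: 2  (via 4)
1: 5  (via 4)
5: 6  (via 1)
11: 8  (via 2)
3: 9  (via 4)
8: 9  (via 7)
9: 10  (via 3)
10: 10  (via 4)
6: 12  (via 3)
12: 13  (via 10)
Shortest route: 2 → 4 → 10 → 12 = 13 kPa.

13 kPa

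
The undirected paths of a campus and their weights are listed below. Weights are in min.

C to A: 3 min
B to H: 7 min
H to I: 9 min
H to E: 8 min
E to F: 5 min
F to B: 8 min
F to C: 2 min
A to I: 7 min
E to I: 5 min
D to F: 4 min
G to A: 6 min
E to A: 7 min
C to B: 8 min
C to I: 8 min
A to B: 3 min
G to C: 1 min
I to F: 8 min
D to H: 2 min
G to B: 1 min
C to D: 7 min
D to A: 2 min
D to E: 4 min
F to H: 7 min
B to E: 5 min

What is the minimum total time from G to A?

4 min

Candidate routes:
G - B - A: 1+3 = 4
G - A: 6 = 6
The minimum is 4 min via G - B - A.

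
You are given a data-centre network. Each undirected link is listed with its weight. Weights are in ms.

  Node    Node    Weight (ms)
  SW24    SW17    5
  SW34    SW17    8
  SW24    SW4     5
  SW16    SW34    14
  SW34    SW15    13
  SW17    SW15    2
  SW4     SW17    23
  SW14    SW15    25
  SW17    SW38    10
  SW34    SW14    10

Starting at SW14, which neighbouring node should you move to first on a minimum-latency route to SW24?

SW34

Enumerating some paths:
SW14 - SW34 - SW15 - SW17 - SW24: 10+13+2+5 = 30
SW14 - SW34 - SW17 - SW24: 10+8+5 = 23
The minimum is 23 ms via SW14 - SW34 - SW17 - SW24.
So from SW14 the first move is to SW34.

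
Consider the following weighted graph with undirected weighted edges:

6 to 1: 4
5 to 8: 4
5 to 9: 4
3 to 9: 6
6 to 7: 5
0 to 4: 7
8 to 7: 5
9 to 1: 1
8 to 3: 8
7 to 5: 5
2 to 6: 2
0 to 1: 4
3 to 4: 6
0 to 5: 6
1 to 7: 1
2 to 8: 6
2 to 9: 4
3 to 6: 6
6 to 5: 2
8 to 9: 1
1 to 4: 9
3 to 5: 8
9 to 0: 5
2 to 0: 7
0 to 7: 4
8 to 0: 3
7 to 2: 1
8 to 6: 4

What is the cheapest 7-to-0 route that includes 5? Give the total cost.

11

Best 7 to 5: 7 → 5 costing 5
Best 5 to 0: 5 → 0 costing 6
Total via 5: 5 + 6 = 11.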